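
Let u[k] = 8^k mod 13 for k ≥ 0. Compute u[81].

We have u[0] = 1,  u[1] = 8,  u[2] = 12,  u[3] = 5,  u[4] = 1.
The sequence repeats with period 4.
So u[81] = u[0 + ((81-0) mod 4)] = u[1] = 8.

8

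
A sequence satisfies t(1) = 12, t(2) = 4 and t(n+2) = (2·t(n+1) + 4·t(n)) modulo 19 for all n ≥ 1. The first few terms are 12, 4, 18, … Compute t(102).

11

t(1) = 12,  t(2) = 4,  t(3) = 18,  t(4) = 14,  t(5) = 5,  t(6) = 9,  t(7) = 0,  t(8) = 17,  t(9) = 15,  t(10) = 3,  t(11) = 9,  t(12) = 11,  t(13) = 1,  t(14) = 8,  t(15) = 1,  t(16) = 15,  t(17) = 15,  t(18) = 14,  t(19) = 12,  t(20) = 4.
The sequence repeats with period 18.
(102 - 1) mod 18 = 11, so t(102) = t(12) = 11.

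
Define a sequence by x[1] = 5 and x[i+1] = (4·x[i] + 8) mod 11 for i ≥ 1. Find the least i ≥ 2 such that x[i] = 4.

4

Computing terms: x[1] = 5, x[2] = 6, x[3] = 10, x[4] = 4, x[5] = 2, x[6] = 5.
The sequence repeats with period 5.
The value 4 first appears (with i ≥ 2) at x[4].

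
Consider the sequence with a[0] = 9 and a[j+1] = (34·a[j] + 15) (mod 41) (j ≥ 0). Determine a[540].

Computing terms: a[0] = 9, a[1] = 34, a[2] = 23, a[3] = 18, a[4] = 12, a[5] = 13, a[6] = 6, a[7] = 14, a[8] = 40, a[9] = 22, a[10] = 25, a[11] = 4, a[12] = 28, a[13] = 24, a[14] = 11, a[15] = 20, a[16] = 39, a[17] = 29, a[18] = 17, a[19] = 19, a[20] = 5, a[21] = 21, a[22] = 32, a[23] = 37, a[24] = 2, a[25] = 1, a[26] = 8, a[27] = 0, a[28] = 15, a[29] = 33, a[30] = 30, a[31] = 10, a[32] = 27, a[33] = 31, a[34] = 3, a[35] = 35, a[36] = 16, a[37] = 26, a[38] = 38, a[39] = 36, a[40] = 9.
Since a[40] = a[0] = 9, the sequence is periodic with period 40.
(540 - 0) mod 40 = 20, so a[540] = a[20] = 5.

5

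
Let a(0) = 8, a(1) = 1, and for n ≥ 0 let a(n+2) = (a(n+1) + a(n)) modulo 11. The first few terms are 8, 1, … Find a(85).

7

a(0) = 8,  a(1) = 1,  a(2) = 9,  a(3) = 10,  a(4) = 8,  a(5) = 7,  a(6) = 4,  a(7) = 0,  a(8) = 4,  a(9) = 4,  a(10) = 8,  a(11) = 1.
The sequence repeats with period 10.
(85 - 0) mod 10 = 5, so a(85) = a(5) = 7.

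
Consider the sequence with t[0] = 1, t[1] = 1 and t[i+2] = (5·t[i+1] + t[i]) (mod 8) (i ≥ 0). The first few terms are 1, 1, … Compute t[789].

3

Listing terms: t[0] = 1, t[1] = 1, t[2] = 6, t[3] = 7, t[4] = 1, t[5] = 4, t[6] = 5, t[7] = 5, t[8] = 6, t[9] = 3, t[10] = 5, t[11] = 4, t[12] = 1, t[13] = 1.
Since (t[12], t[13]) = (t[0], t[1]) = (1, 1) (two consecutive terms determine the rest), the sequence is periodic with period 12.
(789 - 0) mod 12 = 9, so t[789] = t[9] = 3.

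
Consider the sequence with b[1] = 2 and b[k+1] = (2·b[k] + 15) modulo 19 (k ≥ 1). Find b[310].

7

We have b[1] = 2; b[2] = 0; b[3] = 15; b[4] = 7; b[5] = 10; b[6] = 16; b[7] = 9; b[8] = 14; b[9] = 5; b[10] = 6; b[11] = 8; b[12] = 12; b[13] = 1; b[14] = 17; b[15] = 11; b[16] = 18; b[17] = 13; b[18] = 3; b[19] = 2.
Since b[19] = b[1] = 2, the sequence is periodic with period 18.
So b[310] = b[1 + ((310-1) mod 18)] = b[4] = 7.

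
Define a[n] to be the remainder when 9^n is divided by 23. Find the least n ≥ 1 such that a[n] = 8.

a[0] = 1,  a[1] = 9,  a[2] = 12,  a[3] = 16,  a[4] = 6,  a[5] = 8,  a[6] = 3,  a[7] = 4,  a[8] = 13,  a[9] = 2,  a[10] = 18,  a[11] = 1.
The sequence repeats with period 11.
The value 8 first appears (with n ≥ 1) at a[5].

5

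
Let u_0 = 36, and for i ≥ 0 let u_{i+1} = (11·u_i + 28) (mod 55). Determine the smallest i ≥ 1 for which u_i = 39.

u_0 = 36; u_1 = 39; u_2 = 17; u_3 = 50; u_4 = 28; u_5 = 6; u_6 = 39.
Since u_6 = u_1 = 39, the sequence is eventually periodic: after a pre-period of length 1 it cycles with period 5.
The value 39 first appears (with i ≥ 1) at u_1.

1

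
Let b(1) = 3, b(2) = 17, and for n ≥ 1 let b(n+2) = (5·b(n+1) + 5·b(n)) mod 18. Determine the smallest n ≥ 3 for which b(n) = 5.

b(1) = 3,  b(2) = 17,  b(3) = 10,  b(4) = 9,  b(5) = 5,  b(6) = 16,  b(7) = 15,  b(8) = 11,  b(9) = 4,  b(10) = 3,  b(11) = 17.
Since (b(10), b(11)) = (b(1), b(2)) = (3, 17) (two consecutive terms determine the rest), the sequence is periodic with period 9.
The value 5 first appears (with n ≥ 3) at b(5).

5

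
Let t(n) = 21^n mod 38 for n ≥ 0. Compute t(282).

t(0) = 1, t(1) = 21, t(2) = 23, t(3) = 27, t(4) = 35, t(5) = 13, t(6) = 7, t(7) = 33, t(8) = 9, t(9) = 37, t(10) = 17, t(11) = 15, t(12) = 11, t(13) = 3, t(14) = 25, t(15) = 31, t(16) = 5, t(17) = 29, t(18) = 1.
The sequence repeats with period 18.
(282 - 0) mod 18 = 12, so t(282) = t(12) = 11.

11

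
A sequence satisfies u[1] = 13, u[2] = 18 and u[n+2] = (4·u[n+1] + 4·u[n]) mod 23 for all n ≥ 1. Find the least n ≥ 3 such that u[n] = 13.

Computing terms: u[1] = 13,  u[2] = 18,  u[3] = 9,  u[4] = 16,  u[5] = 8,  u[6] = 4,  u[7] = 2,  u[8] = 1,  u[9] = 12,  u[10] = 6,  u[11] = 3,  u[12] = 13,  u[13] = 18.
The sequence repeats with period 11.
The value 13 next appears (with n ≥ 3) at u[12].

12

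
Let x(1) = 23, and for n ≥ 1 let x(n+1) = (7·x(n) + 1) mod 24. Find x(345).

7

Listing terms: x(1) = 23, x(2) = 18, x(3) = 7, x(4) = 2, x(5) = 15, x(6) = 10, x(7) = 23.
The sequence repeats with period 6.
So x(345) = x(1 + ((345-1) mod 6)) = x(3) = 7.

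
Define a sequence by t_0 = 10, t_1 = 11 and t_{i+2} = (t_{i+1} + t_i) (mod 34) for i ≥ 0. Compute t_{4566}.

Listing terms: t_0 = 10, t_1 = 11, t_2 = 21, t_3 = 32, t_4 = 19, t_5 = 17, t_6 = 2, t_7 = 19, t_8 = 21, t_9 = 6, t_{10} = 27, t_{11} = 33, t_{12} = 26, t_{13} = 25, t_{14} = 17, t_{15} = 8, t_{16} = 25, t_{17} = 33, t_{18} = 24, t_{19} = 23, t_{20} = 13, t_{21} = 2, t_{22} = 15, t_{23} = 17, t_{24} = 32, t_{25} = 15, t_{26} = 13, t_{27} = 28, t_{28} = 7, t_{29} = 1, t_{30} = 8, t_{31} = 9, t_{32} = 17, t_{33} = 26, t_{34} = 9, t_{35} = 1, t_{36} = 10, t_{37} = 11.
The sequence repeats with period 36.
(4566 - 0) mod 36 = 30, so t_{4566} = t_{30} = 8.

8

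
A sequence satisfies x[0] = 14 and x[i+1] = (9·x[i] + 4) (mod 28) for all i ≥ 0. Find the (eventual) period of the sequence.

3

Listing terms: x[0] = 14, x[1] = 18, x[2] = 26, x[3] = 14.
Since x[3] = x[0] = 14, the sequence is periodic with period 3.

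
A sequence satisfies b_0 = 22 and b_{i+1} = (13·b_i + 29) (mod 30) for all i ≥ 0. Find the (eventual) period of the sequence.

12

Computing terms: b_0 = 22; b_1 = 15; b_2 = 14; b_3 = 1; b_4 = 12; b_5 = 5; b_6 = 4; b_7 = 21; b_8 = 2; b_9 = 25; b_{10} = 24; b_{11} = 11; b_{12} = 22.
Since b_{12} = b_0 = 22, the sequence is periodic with period 12.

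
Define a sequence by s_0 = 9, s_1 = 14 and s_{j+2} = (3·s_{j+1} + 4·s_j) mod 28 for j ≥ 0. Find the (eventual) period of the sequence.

Listing terms: s_0 = 9, s_1 = 14, s_2 = 22, s_3 = 10, s_4 = 6, s_5 = 2, s_6 = 2, s_7 = 14, s_8 = 22.
Since (s_7, s_8) = (s_1, s_2) = (14, 22) (two consecutive terms determine the rest), the sequence is eventually periodic: after a pre-period of length 1 it cycles with period 6.

6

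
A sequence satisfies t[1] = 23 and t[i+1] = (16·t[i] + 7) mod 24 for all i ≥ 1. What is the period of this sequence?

3

Listing terms: t[1] = 23, t[2] = 15, t[3] = 7, t[4] = 23.
Since t[4] = t[1] = 23, the sequence is periodic with period 3.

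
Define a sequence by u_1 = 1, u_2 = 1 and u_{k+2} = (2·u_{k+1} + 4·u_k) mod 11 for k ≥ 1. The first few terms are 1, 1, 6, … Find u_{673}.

6

Computing terms: u_1 = 1,  u_2 = 1,  u_3 = 6,  u_4 = 5,  u_5 = 1,  u_6 = 0,  u_7 = 4,  u_8 = 8,  u_9 = 10,  u_{10} = 8,  u_{11} = 1,  u_{12} = 1.
The sequence repeats with period 10.
So u_{673} = u_{1 + ((673-1) mod 10)} = u_3 = 6.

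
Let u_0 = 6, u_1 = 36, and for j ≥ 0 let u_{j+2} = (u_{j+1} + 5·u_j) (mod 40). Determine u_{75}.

6

u_0 = 6,  u_1 = 36,  u_2 = 26,  u_3 = 6,  u_4 = 16,  u_5 = 6,  u_6 = 6,  u_7 = 36.
The sequence repeats with period 6.
So u_{75} = u_{0 + ((75-0) mod 6)} = u_3 = 6.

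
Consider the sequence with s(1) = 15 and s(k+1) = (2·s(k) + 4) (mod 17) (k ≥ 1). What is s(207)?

5

We have s(1) = 15, s(2) = 0, s(3) = 4, s(4) = 12, s(5) = 11, s(6) = 9, s(7) = 5, s(8) = 14, s(9) = 15.
Since s(9) = s(1) = 15, the sequence is periodic with period 8.
So s(207) = s(1 + ((207-1) mod 8)) = s(7) = 5.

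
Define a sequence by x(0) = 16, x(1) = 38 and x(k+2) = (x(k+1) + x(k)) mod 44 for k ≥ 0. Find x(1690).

Computing terms: x(0) = 16,  x(1) = 38,  x(2) = 10,  x(3) = 4,  x(4) = 14,  x(5) = 18,  x(6) = 32,  x(7) = 6,  x(8) = 38,  x(9) = 0,  x(10) = 38,  x(11) = 38,  x(12) = 32,  x(13) = 26,  x(14) = 14,  x(15) = 40,  x(16) = 10,  x(17) = 6,  x(18) = 16,  x(19) = 22,  x(20) = 38,  x(21) = 16,  x(22) = 10,  x(23) = 26,  x(24) = 36,  x(25) = 18,  x(26) = 10,  x(27) = 28,  x(28) = 38,  x(29) = 22,  x(30) = 16,  x(31) = 38.
Since (x(30), x(31)) = (x(0), x(1)) = (16, 38) (two consecutive terms determine the rest), the sequence is periodic with period 30.
So x(1690) = x(0 + ((1690-0) mod 30)) = x(10) = 38.

38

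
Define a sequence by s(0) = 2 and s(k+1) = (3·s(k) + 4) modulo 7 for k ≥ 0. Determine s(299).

We have s(0) = 2, s(1) = 3, s(2) = 6, s(3) = 1, s(4) = 0, s(5) = 4, s(6) = 2.
The sequence repeats with period 6.
(299 - 0) mod 6 = 5, so s(299) = s(5) = 4.

4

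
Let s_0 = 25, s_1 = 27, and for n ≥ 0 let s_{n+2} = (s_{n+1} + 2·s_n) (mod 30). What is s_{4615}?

21

Listing terms: s_0 = 25, s_1 = 27, s_2 = 17, s_3 = 11, s_4 = 15, s_5 = 7, s_6 = 7, s_7 = 21, s_8 = 5, s_9 = 17, s_{10} = 27, s_{11} = 1, s_{12} = 25, s_{13} = 27.
Since (s_{12}, s_{13}) = (s_0, s_1) = (25, 27) (two consecutive terms determine the rest), the sequence is periodic with period 12.
(4615 - 0) mod 12 = 7, so s_{4615} = s_7 = 21.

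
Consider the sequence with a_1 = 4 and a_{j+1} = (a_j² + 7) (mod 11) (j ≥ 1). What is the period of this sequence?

Listing terms: a_1 = 4, a_2 = 1, a_3 = 8, a_4 = 5, a_5 = 10, a_6 = 8.
Since a_6 = a_3 = 8, the sequence is eventually periodic: after a pre-period of length 2 it cycles with period 3.

3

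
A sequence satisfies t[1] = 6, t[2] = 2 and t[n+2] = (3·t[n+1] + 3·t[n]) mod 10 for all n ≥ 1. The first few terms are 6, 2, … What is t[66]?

2

We have t[1] = 6; t[2] = 2; t[3] = 4; t[4] = 8; t[5] = 6; t[6] = 2.
Since (t[5], t[6]) = (t[1], t[2]) = (6, 2) (two consecutive terms determine the rest), the sequence is periodic with period 4.
(66 - 1) mod 4 = 1, so t[66] = t[2] = 2.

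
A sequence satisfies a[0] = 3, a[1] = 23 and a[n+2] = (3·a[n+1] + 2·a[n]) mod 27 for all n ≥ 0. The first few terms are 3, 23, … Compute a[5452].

a[0] = 3,  a[1] = 23,  a[2] = 21,  a[3] = 1,  a[4] = 18,  a[5] = 2,  a[6] = 15,  a[7] = 22,  a[8] = 15,  a[9] = 8,  a[10] = 0,  a[11] = 16,  a[12] = 21,  a[13] = 14,  a[14] = 3,  a[15] = 10,  a[16] = 9,  a[17] = 20,  a[18] = 24,  a[19] = 4,  a[20] = 6,  a[21] = 26,  a[22] = 9,  a[23] = 25,  a[24] = 12,  a[25] = 5,  a[26] = 12,  a[27] = 19,  a[28] = 0,  a[29] = 11,  a[30] = 6,  a[31] = 13,  a[32] = 24,  a[33] = 17,  a[34] = 18,  a[35] = 7,  a[36] = 3,  a[37] = 23.
The sequence repeats with period 36.
(5452 - 0) mod 36 = 16, so a[5452] = a[16] = 9.

9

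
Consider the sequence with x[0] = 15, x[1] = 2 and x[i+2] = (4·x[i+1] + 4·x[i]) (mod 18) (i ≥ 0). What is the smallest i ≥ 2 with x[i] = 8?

Computing terms: x[0] = 15,  x[1] = 2,  x[2] = 14,  x[3] = 10,  x[4] = 6,  x[5] = 10,  x[6] = 10,  x[7] = 8,  x[8] = 0,  x[9] = 14,  x[10] = 2,  x[11] = 10,  x[12] = 12,  x[13] = 16,  x[14] = 4,  x[15] = 8,  x[16] = 12,  x[17] = 8,  x[18] = 8,  x[19] = 10,  x[20] = 0,  x[21] = 4,  x[22] = 16,  x[23] = 8,  x[24] = 6,  x[25] = 2,  x[26] = 14.
Since (x[25], x[26]) = (x[1], x[2]) = (2, 14) (two consecutive terms determine the rest), the sequence is eventually periodic: after a pre-period of length 1 it cycles with period 24.
The value 8 first appears (with i ≥ 2) at x[7].

7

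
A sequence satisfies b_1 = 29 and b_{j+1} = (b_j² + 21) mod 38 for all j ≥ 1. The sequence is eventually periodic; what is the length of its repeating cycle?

6

Computing terms: b_1 = 29,  b_2 = 26,  b_3 = 13,  b_4 = 0,  b_5 = 21,  b_6 = 6,  b_7 = 19,  b_8 = 2,  b_9 = 25,  b_{10} = 0.
Since b_{10} = b_4 = 0, the sequence is eventually periodic: after a pre-period of length 3 it cycles with period 6.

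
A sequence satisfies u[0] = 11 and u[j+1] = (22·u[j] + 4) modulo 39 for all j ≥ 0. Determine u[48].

u[0] = 11,  u[1] = 12,  u[2] = 34,  u[3] = 11.
The sequence repeats with period 3.
(48 - 0) mod 3 = 0, so u[48] = u[0] = 11.

11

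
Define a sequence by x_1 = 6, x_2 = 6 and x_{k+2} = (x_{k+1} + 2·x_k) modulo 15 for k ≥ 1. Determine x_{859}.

Computing terms: x_1 = 6, x_2 = 6, x_3 = 3, x_4 = 0, x_5 = 6, x_6 = 6.
The sequence repeats with period 4.
(859 - 1) mod 4 = 2, so x_{859} = x_3 = 3.

3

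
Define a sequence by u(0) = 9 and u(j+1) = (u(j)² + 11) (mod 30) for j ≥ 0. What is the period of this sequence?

6

Listing terms: u(0) = 9,  u(1) = 2,  u(2) = 15,  u(3) = 26,  u(4) = 27,  u(5) = 20,  u(6) = 21,  u(7) = 2.
Since u(7) = u(1) = 2, the sequence is eventually periodic: after a pre-period of length 1 it cycles with period 6.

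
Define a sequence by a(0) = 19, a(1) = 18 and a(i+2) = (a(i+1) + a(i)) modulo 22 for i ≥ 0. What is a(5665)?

a(0) = 19,  a(1) = 18,  a(2) = 15,  a(3) = 11,  a(4) = 4,  a(5) = 15,  a(6) = 19,  a(7) = 12,  a(8) = 9,  a(9) = 21,  a(10) = 8,  a(11) = 7,  a(12) = 15,  a(13) = 0,  a(14) = 15,  a(15) = 15,  a(16) = 8,  a(17) = 1,  a(18) = 9,  a(19) = 10,  a(20) = 19,  a(21) = 7,  a(22) = 4,  a(23) = 11,  a(24) = 15,  a(25) = 4,  a(26) = 19,  a(27) = 1,  a(28) = 20,  a(29) = 21,  a(30) = 19,  a(31) = 18.
Since (a(30), a(31)) = (a(0), a(1)) = (19, 18) (two consecutive terms determine the rest), the sequence is periodic with period 30.
So a(5665) = a(0 + ((5665-0) mod 30)) = a(25) = 4.

4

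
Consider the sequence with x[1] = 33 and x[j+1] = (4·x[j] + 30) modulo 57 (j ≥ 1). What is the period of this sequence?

9

Listing terms: x[1] = 33; x[2] = 48; x[3] = 51; x[4] = 6; x[5] = 54; x[6] = 18; x[7] = 45; x[8] = 39; x[9] = 15; x[10] = 33.
Since x[10] = x[1] = 33, the sequence is periodic with period 9.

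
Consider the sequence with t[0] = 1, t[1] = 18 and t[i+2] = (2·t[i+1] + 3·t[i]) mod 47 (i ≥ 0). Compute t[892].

13

We have t[0] = 1; t[1] = 18; t[2] = 39; t[3] = 38; t[4] = 5; t[5] = 30; t[6] = 28; t[7] = 5; t[8] = 0; t[9] = 15; t[10] = 30; t[11] = 11; t[12] = 18; t[13] = 22; t[14] = 4; t[15] = 27; t[16] = 19; t[17] = 25; t[18] = 13; t[19] = 7; t[20] = 6; t[21] = 33; t[22] = 37; t[23] = 32; t[24] = 34; t[25] = 23; t[26] = 7; t[27] = 36; t[28] = 46; t[29] = 12; t[30] = 21; t[31] = 31; t[32] = 31; t[33] = 14; t[34] = 27; t[35] = 2; t[36] = 38; t[37] = 35; t[38] = 43; t[39] = 3; t[40] = 41; t[41] = 44; t[42] = 23; t[43] = 37; t[44] = 2; t[45] = 21; t[46] = 1; t[47] = 18.
The sequence repeats with period 46.
So t[892] = t[0 + ((892-0) mod 46)] = t[18] = 13.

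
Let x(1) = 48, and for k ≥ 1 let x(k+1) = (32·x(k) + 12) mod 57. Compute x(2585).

We have x(1) = 48; x(2) = 9; x(3) = 15; x(4) = 36; x(5) = 24; x(6) = 39; x(7) = 6; x(8) = 33; x(9) = 42; x(10) = 45; x(11) = 27; x(12) = 21; x(13) = 0; x(14) = 12; x(15) = 54; x(16) = 30; x(17) = 3; x(18) = 51; x(19) = 48.
Since x(19) = x(1) = 48, the sequence is periodic with period 18.
(2585 - 1) mod 18 = 10, so x(2585) = x(11) = 27.

27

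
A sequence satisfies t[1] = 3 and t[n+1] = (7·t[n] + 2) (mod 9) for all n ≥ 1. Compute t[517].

0

Listing terms: t[1] = 3; t[2] = 5; t[3] = 1; t[4] = 0; t[5] = 2; t[6] = 7; t[7] = 6; t[8] = 8; t[9] = 4; t[10] = 3.
The sequence repeats with period 9.
(517 - 1) mod 9 = 3, so t[517] = t[4] = 0.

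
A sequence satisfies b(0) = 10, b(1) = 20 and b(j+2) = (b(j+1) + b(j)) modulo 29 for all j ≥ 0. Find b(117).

Computing terms: b(0) = 10, b(1) = 20, b(2) = 1, b(3) = 21, b(4) = 22, b(5) = 14, b(6) = 7, b(7) = 21, b(8) = 28, b(9) = 20, b(10) = 19, b(11) = 10, b(12) = 0, b(13) = 10, b(14) = 10, b(15) = 20.
Since (b(14), b(15)) = (b(0), b(1)) = (10, 20) (two consecutive terms determine the rest), the sequence is periodic with period 14.
So b(117) = b(0 + ((117-0) mod 14)) = b(5) = 14.

14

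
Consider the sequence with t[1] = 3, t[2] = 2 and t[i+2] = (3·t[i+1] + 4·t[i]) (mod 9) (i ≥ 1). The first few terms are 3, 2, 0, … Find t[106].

Listing terms: t[1] = 3,  t[2] = 2,  t[3] = 0,  t[4] = 8,  t[5] = 6,  t[6] = 5,  t[7] = 3,  t[8] = 2.
The sequence repeats with period 6.
(106 - 1) mod 6 = 3, so t[106] = t[4] = 8.

8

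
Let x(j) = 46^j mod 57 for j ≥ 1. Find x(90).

1

Computing terms: x(1) = 46; x(2) = 7; x(3) = 37; x(4) = 49; x(5) = 31; x(6) = 1; x(7) = 46.
Since x(7) = x(1) = 46, the sequence is periodic with period 6.
So x(90) = x(1 + ((90-1) mod 6)) = x(6) = 1.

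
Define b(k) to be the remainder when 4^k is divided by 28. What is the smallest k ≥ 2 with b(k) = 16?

We have b(1) = 4, b(2) = 16, b(3) = 8, b(4) = 4.
Since b(4) = b(1) = 4, the sequence is periodic with period 3.
The value 16 first appears (with k ≥ 2) at b(2).

2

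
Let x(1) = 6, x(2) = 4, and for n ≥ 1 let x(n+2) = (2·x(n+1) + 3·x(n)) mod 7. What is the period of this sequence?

6

Listing terms: x(1) = 6; x(2) = 4; x(3) = 5; x(4) = 1; x(5) = 3; x(6) = 2; x(7) = 6; x(8) = 4.
The sequence repeats with period 6.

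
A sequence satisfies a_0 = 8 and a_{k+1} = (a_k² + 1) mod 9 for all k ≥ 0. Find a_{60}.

We have a_0 = 8, a_1 = 2, a_2 = 5, a_3 = 8.
The sequence repeats with period 3.
(60 - 0) mod 3 = 0, so a_{60} = a_0 = 8.

8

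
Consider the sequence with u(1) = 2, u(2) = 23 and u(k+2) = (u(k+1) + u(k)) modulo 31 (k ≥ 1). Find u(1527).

Computing terms: u(1) = 2,  u(2) = 23,  u(3) = 25,  u(4) = 17,  u(5) = 11,  u(6) = 28,  u(7) = 8,  u(8) = 5,  u(9) = 13,  u(10) = 18,  u(11) = 0,  u(12) = 18,  u(13) = 18,  u(14) = 5,  u(15) = 23,  u(16) = 28,  u(17) = 20,  u(18) = 17,  u(19) = 6,  u(20) = 23,  u(21) = 29,  u(22) = 21,  u(23) = 19,  u(24) = 9,  u(25) = 28,  u(26) = 6,  u(27) = 3,  u(28) = 9,  u(29) = 12,  u(30) = 21,  u(31) = 2,  u(32) = 23.
The sequence repeats with period 30.
(1527 - 1) mod 30 = 26, so u(1527) = u(27) = 3.

3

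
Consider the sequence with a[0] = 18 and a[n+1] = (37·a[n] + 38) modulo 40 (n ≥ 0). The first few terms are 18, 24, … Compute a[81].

24

Computing terms: a[0] = 18; a[1] = 24; a[2] = 6; a[3] = 20; a[4] = 18.
The sequence repeats with period 4.
(81 - 0) mod 4 = 1, so a[81] = a[1] = 24.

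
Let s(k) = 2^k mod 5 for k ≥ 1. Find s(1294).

4

Computing terms: s(1) = 2, s(2) = 4, s(3) = 3, s(4) = 1, s(5) = 2.
Since s(5) = s(1) = 2, the sequence is periodic with period 4.
(1294 - 1) mod 4 = 1, so s(1294) = s(2) = 4.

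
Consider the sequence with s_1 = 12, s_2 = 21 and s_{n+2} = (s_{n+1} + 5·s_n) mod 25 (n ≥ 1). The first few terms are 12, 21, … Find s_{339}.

11

Listing terms: s_1 = 12, s_2 = 21, s_3 = 6, s_4 = 11, s_5 = 16, s_6 = 21, s_7 = 1, s_8 = 6, s_9 = 11.
Since (s_8, s_9) = (s_3, s_4) = (6, 11) (two consecutive terms determine the rest), the sequence is eventually periodic: after a pre-period of length 2 it cycles with period 5.
For n ≥ 3, s_n depends only on (n - 3) mod 5. (339 - 3) mod 5 = 1, so s_{339} = s_4 = 11.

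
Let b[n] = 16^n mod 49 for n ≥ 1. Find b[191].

b[1] = 16; b[2] = 11; b[3] = 29; b[4] = 23; b[5] = 25; b[6] = 8; b[7] = 30; b[8] = 39; b[9] = 36; b[10] = 37; b[11] = 4; b[12] = 15; b[13] = 44; b[14] = 18; b[15] = 43; b[16] = 2; b[17] = 32; b[18] = 22; b[19] = 9; b[20] = 46; b[21] = 1; b[22] = 16.
The sequence repeats with period 21.
So b[191] = b[1 + ((191-1) mod 21)] = b[2] = 11.

11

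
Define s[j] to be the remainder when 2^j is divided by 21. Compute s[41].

11

Listing terms: s[0] = 1; s[1] = 2; s[2] = 4; s[3] = 8; s[4] = 16; s[5] = 11; s[6] = 1.
Since s[6] = s[0] = 1, the sequence is periodic with period 6.
So s[41] = s[0 + ((41-0) mod 6)] = s[5] = 11.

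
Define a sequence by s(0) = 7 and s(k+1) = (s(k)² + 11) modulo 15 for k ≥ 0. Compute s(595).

0

Listing terms: s(0) = 7,  s(1) = 0,  s(2) = 11,  s(3) = 12,  s(4) = 5,  s(5) = 6,  s(6) = 2,  s(7) = 0.
Since s(7) = s(1) = 0, the sequence is eventually periodic: after a pre-period of length 1 it cycles with period 6.
For k ≥ 1, s(k) depends only on (k - 1) mod 6. (595 - 1) mod 6 = 0, so s(595) = s(1) = 0.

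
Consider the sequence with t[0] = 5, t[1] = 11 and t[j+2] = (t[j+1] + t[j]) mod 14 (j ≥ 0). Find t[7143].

1

We have t[0] = 5, t[1] = 11, t[2] = 2, t[3] = 13, t[4] = 1, t[5] = 0, t[6] = 1, t[7] = 1, t[8] = 2, t[9] = 3, t[10] = 5, t[11] = 8, t[12] = 13, t[13] = 7, t[14] = 6, t[15] = 13, t[16] = 5, t[17] = 4, t[18] = 9, t[19] = 13, t[20] = 8, t[21] = 7, t[22] = 1, t[23] = 8, t[24] = 9, t[25] = 3, t[26] = 12, t[27] = 1, t[28] = 13, t[29] = 0, t[30] = 13, t[31] = 13, t[32] = 12, t[33] = 11, t[34] = 9, t[35] = 6, t[36] = 1, t[37] = 7, t[38] = 8, t[39] = 1, t[40] = 9, t[41] = 10, t[42] = 5, t[43] = 1, t[44] = 6, t[45] = 7, t[46] = 13, t[47] = 6, t[48] = 5, t[49] = 11.
Since (t[48], t[49]) = (t[0], t[1]) = (5, 11) (two consecutive terms determine the rest), the sequence is periodic with period 48.
So t[7143] = t[0 + ((7143-0) mod 48)] = t[39] = 1.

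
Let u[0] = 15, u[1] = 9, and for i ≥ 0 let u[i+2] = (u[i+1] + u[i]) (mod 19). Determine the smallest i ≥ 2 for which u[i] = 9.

Computing terms: u[0] = 15,  u[1] = 9,  u[2] = 5,  u[3] = 14,  u[4] = 0,  u[5] = 14,  u[6] = 14,  u[7] = 9,  u[8] = 4,  u[9] = 13,  u[10] = 17,  u[11] = 11,  u[12] = 9,  u[13] = 1,  u[14] = 10,  u[15] = 11,  u[16] = 2,  u[17] = 13,  u[18] = 15,  u[19] = 9.
Since (u[18], u[19]) = (u[0], u[1]) = (15, 9) (two consecutive terms determine the rest), the sequence is periodic with period 18.
The value 9 first appears (with i ≥ 2) at u[7].

7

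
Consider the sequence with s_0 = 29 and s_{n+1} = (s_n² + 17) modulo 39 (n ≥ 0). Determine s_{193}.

We have s_0 = 29, s_1 = 0, s_2 = 17, s_3 = 33, s_4 = 14, s_5 = 18, s_6 = 29.
Since s_6 = s_0 = 29, the sequence is periodic with period 6.
So s_{193} = s_{0 + ((193-0) mod 6)} = s_1 = 0.

0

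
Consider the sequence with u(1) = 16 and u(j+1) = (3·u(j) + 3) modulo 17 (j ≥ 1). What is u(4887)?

6

u(1) = 16,  u(2) = 0,  u(3) = 3,  u(4) = 12,  u(5) = 5,  u(6) = 1,  u(7) = 6,  u(8) = 4,  u(9) = 15,  u(10) = 14,  u(11) = 11,  u(12) = 2,  u(13) = 9,  u(14) = 13,  u(15) = 8,  u(16) = 10,  u(17) = 16.
Since u(17) = u(1) = 16, the sequence is periodic with period 16.
So u(4887) = u(1 + ((4887-1) mod 16)) = u(7) = 6.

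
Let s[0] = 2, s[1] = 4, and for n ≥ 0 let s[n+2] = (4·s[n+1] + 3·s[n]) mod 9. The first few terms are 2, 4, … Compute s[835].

7

Computing terms: s[0] = 2, s[1] = 4, s[2] = 4, s[3] = 1, s[4] = 7, s[5] = 4, s[6] = 1.
Since (s[5], s[6]) = (s[2], s[3]) = (4, 1) (two consecutive terms determine the rest), the sequence is eventually periodic: after a pre-period of length 2 it cycles with period 3.
For n ≥ 2, s[n] depends only on (n - 2) mod 3. (835 - 2) mod 3 = 2, so s[835] = s[4] = 7.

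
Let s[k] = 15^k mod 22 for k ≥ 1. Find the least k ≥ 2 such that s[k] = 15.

6

Computing terms: s[1] = 15, s[2] = 5, s[3] = 9, s[4] = 3, s[5] = 1, s[6] = 15.
The sequence repeats with period 5.
The value 15 next appears (with k ≥ 2) at s[6].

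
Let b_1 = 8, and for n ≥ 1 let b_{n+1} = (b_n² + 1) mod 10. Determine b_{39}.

Listing terms: b_1 = 8, b_2 = 5, b_3 = 6, b_4 = 7, b_5 = 0, b_6 = 1, b_7 = 2, b_8 = 5.
Since b_8 = b_2 = 5, the sequence is eventually periodic: after a pre-period of length 1 it cycles with period 6.
For n ≥ 2, b_n depends only on (n - 2) mod 6. (39 - 2) mod 6 = 1, so b_{39} = b_3 = 6.

6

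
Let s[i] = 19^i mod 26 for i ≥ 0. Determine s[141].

5

We have s[0] = 1,  s[1] = 19,  s[2] = 23,  s[3] = 21,  s[4] = 9,  s[5] = 15,  s[6] = 25,  s[7] = 7,  s[8] = 3,  s[9] = 5,  s[10] = 17,  s[11] = 11,  s[12] = 1.
Since s[12] = s[0] = 1, the sequence is periodic with period 12.
So s[141] = s[0 + ((141-0) mod 12)] = s[9] = 5.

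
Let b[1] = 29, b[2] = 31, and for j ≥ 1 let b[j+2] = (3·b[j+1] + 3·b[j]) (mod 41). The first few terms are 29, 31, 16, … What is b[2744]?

Computing terms: b[1] = 29, b[2] = 31, b[3] = 16, b[4] = 18, b[5] = 20, b[6] = 32, b[7] = 33, b[8] = 31, b[9] = 28, b[10] = 13, b[11] = 0, b[12] = 39, b[13] = 35, b[14] = 17, b[15] = 33, b[16] = 27, b[17] = 16, b[18] = 6, b[19] = 25, b[20] = 11, b[21] = 26, b[22] = 29, b[23] = 1, b[24] = 8, b[25] = 27, b[26] = 23, b[27] = 27, b[28] = 27, b[29] = 39, b[30] = 34, b[31] = 14, b[32] = 21, b[33] = 23, b[34] = 9, b[35] = 14, b[36] = 28, b[37] = 3, b[38] = 11, b[39] = 1, b[40] = 36, b[41] = 29, b[42] = 31.
Since (b[41], b[42]) = (b[1], b[2]) = (29, 31) (two consecutive terms determine the rest), the sequence is periodic with period 40.
(2744 - 1) mod 40 = 23, so b[2744] = b[24] = 8.

8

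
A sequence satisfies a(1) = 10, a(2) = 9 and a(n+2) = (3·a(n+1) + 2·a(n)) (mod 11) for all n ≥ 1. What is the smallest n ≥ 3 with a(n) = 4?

a(1) = 10,  a(2) = 9,  a(3) = 3,  a(4) = 5,  a(5) = 10,  a(6) = 7,  a(7) = 8,  a(8) = 5,  a(9) = 9,  a(10) = 4,  a(11) = 8,  a(12) = 10,  a(13) = 2,  a(14) = 4,  a(15) = 5,  a(16) = 1,  a(17) = 2,  a(18) = 8,  a(19) = 6,  a(20) = 1,  a(21) = 4,  a(22) = 3,  a(23) = 6,  a(24) = 2,  a(25) = 7,  a(26) = 3,  a(27) = 1,  a(28) = 9,  a(29) = 7,  a(30) = 6,  a(31) = 10,  a(32) = 9.
Since (a(31), a(32)) = (a(1), a(2)) = (10, 9) (two consecutive terms determine the rest), the sequence is periodic with period 30.
The value 4 first appears (with n ≥ 3) at a(10).

10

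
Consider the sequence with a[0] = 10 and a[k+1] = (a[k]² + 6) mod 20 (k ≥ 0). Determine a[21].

Listing terms: a[0] = 10,  a[1] = 6,  a[2] = 2,  a[3] = 10.
Since a[3] = a[0] = 10, the sequence is periodic with period 3.
So a[21] = a[0 + ((21-0) mod 3)] = a[0] = 10.

10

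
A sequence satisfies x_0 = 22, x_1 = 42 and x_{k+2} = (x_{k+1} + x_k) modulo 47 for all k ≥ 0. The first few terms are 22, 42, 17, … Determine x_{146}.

30

x_0 = 22,  x_1 = 42,  x_2 = 17,  x_3 = 12,  x_4 = 29,  x_5 = 41,  x_6 = 23,  x_7 = 17,  x_8 = 40,  x_9 = 10,  x_{10} = 3,  x_{11} = 13,  x_{12} = 16,  x_{13} = 29,  x_{14} = 45,  x_{15} = 27,  x_{16} = 25,  x_{17} = 5,  x_{18} = 30,  x_{19} = 35,  x_{20} = 18,  x_{21} = 6,  x_{22} = 24,  x_{23} = 30,  x_{24} = 7,  x_{25} = 37,  x_{26} = 44,  x_{27} = 34,  x_{28} = 31,  x_{29} = 18,  x_{30} = 2,  x_{31} = 20,  x_{32} = 22,  x_{33} = 42.
Since (x_{32}, x_{33}) = (x_0, x_1) = (22, 42) (two consecutive terms determine the rest), the sequence is periodic with period 32.
(146 - 0) mod 32 = 18, so x_{146} = x_{18} = 30.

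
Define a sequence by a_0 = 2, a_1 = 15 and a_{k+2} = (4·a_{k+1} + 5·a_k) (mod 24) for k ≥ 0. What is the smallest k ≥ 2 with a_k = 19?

a_0 = 2; a_1 = 15; a_2 = 22; a_3 = 19; a_4 = 18; a_5 = 23; a_6 = 14; a_7 = 3; a_8 = 10; a_9 = 7; a_{10} = 6; a_{11} = 11; a_{12} = 2; a_{13} = 15.
The sequence repeats with period 12.
The value 19 first appears (with k ≥ 2) at a_3.

3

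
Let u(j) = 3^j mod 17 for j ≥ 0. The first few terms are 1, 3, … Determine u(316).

Listing terms: u(0) = 1, u(1) = 3, u(2) = 9, u(3) = 10, u(4) = 13, u(5) = 5, u(6) = 15, u(7) = 11, u(8) = 16, u(9) = 14, u(10) = 8, u(11) = 7, u(12) = 4, u(13) = 12, u(14) = 2, u(15) = 6, u(16) = 1.
Since u(16) = u(0) = 1, the sequence is periodic with period 16.
So u(316) = u(0 + ((316-0) mod 16)) = u(12) = 4.

4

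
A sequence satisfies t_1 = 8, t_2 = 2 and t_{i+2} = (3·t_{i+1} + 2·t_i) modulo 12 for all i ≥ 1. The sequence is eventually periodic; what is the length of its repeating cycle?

We have t_1 = 8, t_2 = 2, t_3 = 10, t_4 = 10, t_5 = 2, t_6 = 2, t_7 = 10.
Since (t_6, t_7) = (t_2, t_3) = (2, 10) (two consecutive terms determine the rest), the sequence is eventually periodic: after a pre-period of length 1 it cycles with period 4.

4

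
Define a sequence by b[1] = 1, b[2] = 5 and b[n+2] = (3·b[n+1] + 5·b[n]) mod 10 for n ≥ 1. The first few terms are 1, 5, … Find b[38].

Listing terms: b[1] = 1,  b[2] = 5,  b[3] = 0,  b[4] = 5,  b[5] = 5,  b[6] = 0.
Since (b[5], b[6]) = (b[2], b[3]) = (5, 0) (two consecutive terms determine the rest), the sequence is eventually periodic: after a pre-period of length 1 it cycles with period 3.
For n ≥ 2, b[n] depends only on (n - 2) mod 3. (38 - 2) mod 3 = 0, so b[38] = b[2] = 5.

5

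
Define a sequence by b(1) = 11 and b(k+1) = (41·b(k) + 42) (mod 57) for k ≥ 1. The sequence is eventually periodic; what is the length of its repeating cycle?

18

Listing terms: b(1) = 11; b(2) = 37; b(3) = 20; b(4) = 7; b(5) = 44; b(6) = 22; b(7) = 32; b(8) = 43; b(9) = 38; b(10) = 4; b(11) = 35; b(12) = 52; b(13) = 8; b(14) = 28; b(15) = 50; b(16) = 40; b(17) = 29; b(18) = 34; b(19) = 11.
Since b(19) = b(1) = 11, the sequence is periodic with period 18.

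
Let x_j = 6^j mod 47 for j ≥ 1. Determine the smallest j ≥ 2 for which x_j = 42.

x_1 = 6; x_2 = 36; x_3 = 28; x_4 = 27; x_5 = 21; x_6 = 32; x_7 = 4; x_8 = 24; x_9 = 3; x_{10} = 18; x_{11} = 14; x_{12} = 37; x_{13} = 34; x_{14} = 16; x_{15} = 2; x_{16} = 12; x_{17} = 25; x_{18} = 9; x_{19} = 7; x_{20} = 42; x_{21} = 17; x_{22} = 8; x_{23} = 1; x_{24} = 6.
Since x_{24} = x_1 = 6, the sequence is periodic with period 23.
The value 42 first appears (with j ≥ 2) at x_{20}.

20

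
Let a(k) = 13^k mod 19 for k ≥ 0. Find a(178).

9

We have a(0) = 1,  a(1) = 13,  a(2) = 17,  a(3) = 12,  a(4) = 4,  a(5) = 14,  a(6) = 11,  a(7) = 10,  a(8) = 16,  a(9) = 18,  a(10) = 6,  a(11) = 2,  a(12) = 7,  a(13) = 15,  a(14) = 5,  a(15) = 8,  a(16) = 9,  a(17) = 3,  a(18) = 1.
Since a(18) = a(0) = 1, the sequence is periodic with period 18.
(178 - 0) mod 18 = 16, so a(178) = a(16) = 9.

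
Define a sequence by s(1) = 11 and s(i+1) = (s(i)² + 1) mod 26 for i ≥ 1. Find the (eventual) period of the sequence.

4

Computing terms: s(1) = 11; s(2) = 18; s(3) = 13; s(4) = 14; s(5) = 15; s(6) = 18.
Since s(6) = s(2) = 18, the sequence is eventually periodic: after a pre-period of length 1 it cycles with period 4.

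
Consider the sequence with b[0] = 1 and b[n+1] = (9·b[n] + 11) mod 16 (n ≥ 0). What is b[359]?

We have b[0] = 1,  b[1] = 4,  b[2] = 15,  b[3] = 2,  b[4] = 13,  b[5] = 0,  b[6] = 11,  b[7] = 14,  b[8] = 9,  b[9] = 12,  b[10] = 7,  b[11] = 10,  b[12] = 5,  b[13] = 8,  b[14] = 3,  b[15] = 6,  b[16] = 1.
Since b[16] = b[0] = 1, the sequence is periodic with period 16.
(359 - 0) mod 16 = 7, so b[359] = b[7] = 14.

14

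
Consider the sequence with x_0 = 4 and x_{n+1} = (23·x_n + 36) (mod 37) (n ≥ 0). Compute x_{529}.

17

Listing terms: x_0 = 4; x_1 = 17; x_2 = 20; x_3 = 15; x_4 = 11; x_5 = 30; x_6 = 23; x_7 = 10; x_8 = 7; x_9 = 12; x_{10} = 16; x_{11} = 34; x_{12} = 4.
Since x_{12} = x_0 = 4, the sequence is periodic with period 12.
(529 - 0) mod 12 = 1, so x_{529} = x_1 = 17.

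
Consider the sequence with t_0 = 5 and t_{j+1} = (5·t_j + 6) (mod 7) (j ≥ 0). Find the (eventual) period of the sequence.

6

t_0 = 5,  t_1 = 3,  t_2 = 0,  t_3 = 6,  t_4 = 1,  t_5 = 4,  t_6 = 5.
Since t_6 = t_0 = 5, the sequence is periodic with period 6.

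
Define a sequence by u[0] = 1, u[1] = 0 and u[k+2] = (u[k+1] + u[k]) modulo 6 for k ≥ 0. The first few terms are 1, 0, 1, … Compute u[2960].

1

u[0] = 1,  u[1] = 0,  u[2] = 1,  u[3] = 1,  u[4] = 2,  u[5] = 3,  u[6] = 5,  u[7] = 2,  u[8] = 1,  u[9] = 3,  u[10] = 4,  u[11] = 1,  u[12] = 5,  u[13] = 0,  u[14] = 5,  u[15] = 5,  u[16] = 4,  u[17] = 3,  u[18] = 1,  u[19] = 4,  u[20] = 5,  u[21] = 3,  u[22] = 2,  u[23] = 5,  u[24] = 1,  u[25] = 0.
Since (u[24], u[25]) = (u[0], u[1]) = (1, 0) (two consecutive terms determine the rest), the sequence is periodic with period 24.
So u[2960] = u[0 + ((2960-0) mod 24)] = u[8] = 1.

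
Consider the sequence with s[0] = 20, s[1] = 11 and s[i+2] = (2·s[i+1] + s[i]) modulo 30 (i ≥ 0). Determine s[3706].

18

Computing terms: s[0] = 20,  s[1] = 11,  s[2] = 12,  s[3] = 5,  s[4] = 22,  s[5] = 19,  s[6] = 0,  s[7] = 19,  s[8] = 8,  s[9] = 5,  s[10] = 18,  s[11] = 11,  s[12] = 10,  s[13] = 1,  s[14] = 12,  s[15] = 25,  s[16] = 2,  s[17] = 29,  s[18] = 0,  s[19] = 29,  s[20] = 28,  s[21] = 25,  s[22] = 18,  s[23] = 1,  s[24] = 20,  s[25] = 11.
The sequence repeats with period 24.
(3706 - 0) mod 24 = 10, so s[3706] = s[10] = 18.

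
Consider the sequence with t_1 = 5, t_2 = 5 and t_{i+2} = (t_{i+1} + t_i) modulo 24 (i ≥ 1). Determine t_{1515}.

We have t_1 = 5; t_2 = 5; t_3 = 10; t_4 = 15; t_5 = 1; t_6 = 16; t_7 = 17; t_8 = 9; t_9 = 2; t_{10} = 11; t_{11} = 13; t_{12} = 0; t_{13} = 13; t_{14} = 13; t_{15} = 2; t_{16} = 15; t_{17} = 17; t_{18} = 8; t_{19} = 1; t_{20} = 9; t_{21} = 10; t_{22} = 19; t_{23} = 5; t_{24} = 0; t_{25} = 5; t_{26} = 5.
The sequence repeats with period 24.
So t_{1515} = t_{1 + ((1515-1) mod 24)} = t_3 = 10.

10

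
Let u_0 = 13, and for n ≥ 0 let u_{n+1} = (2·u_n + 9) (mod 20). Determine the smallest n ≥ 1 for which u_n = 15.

Listing terms: u_0 = 13, u_1 = 15, u_2 = 19, u_3 = 7, u_4 = 3, u_5 = 15.
Since u_5 = u_1 = 15, the sequence is eventually periodic: after a pre-period of length 1 it cycles with period 4.
The value 15 first appears (with n ≥ 1) at u_1.

1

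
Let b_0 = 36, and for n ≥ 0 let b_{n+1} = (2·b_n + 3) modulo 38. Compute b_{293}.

29

b_0 = 36,  b_1 = 37,  b_2 = 1,  b_3 = 5,  b_4 = 13,  b_5 = 29,  b_6 = 23,  b_7 = 11,  b_8 = 25,  b_9 = 15,  b_{10} = 33,  b_{11} = 31,  b_{12} = 27,  b_{13} = 19,  b_{14} = 3,  b_{15} = 9,  b_{16} = 21,  b_{17} = 7,  b_{18} = 17,  b_{19} = 37.
Since b_{19} = b_1 = 37, the sequence is eventually periodic: after a pre-period of length 1 it cycles with period 18.
For n ≥ 1, b_n depends only on (n - 1) mod 18. (293 - 1) mod 18 = 4, so b_{293} = b_5 = 29.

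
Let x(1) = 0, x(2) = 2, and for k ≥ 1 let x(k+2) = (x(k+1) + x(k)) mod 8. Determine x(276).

x(1) = 0, x(2) = 2, x(3) = 2, x(4) = 4, x(5) = 6, x(6) = 2, x(7) = 0, x(8) = 2.
Since (x(7), x(8)) = (x(1), x(2)) = (0, 2) (two consecutive terms determine the rest), the sequence is periodic with period 6.
So x(276) = x(1 + ((276-1) mod 6)) = x(6) = 2.

2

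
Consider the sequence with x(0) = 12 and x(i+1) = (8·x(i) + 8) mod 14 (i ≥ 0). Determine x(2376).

8

Computing terms: x(0) = 12; x(1) = 6; x(2) = 0; x(3) = 8; x(4) = 2; x(5) = 10; x(6) = 4; x(7) = 12.
The sequence repeats with period 7.
So x(2376) = x(0 + ((2376-0) mod 7)) = x(3) = 8.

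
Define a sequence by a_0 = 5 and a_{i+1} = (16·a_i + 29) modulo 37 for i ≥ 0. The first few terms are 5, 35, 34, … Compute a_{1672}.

27

Computing terms: a_0 = 5,  a_1 = 35,  a_2 = 34,  a_3 = 18,  a_4 = 21,  a_5 = 32,  a_6 = 23,  a_7 = 27,  a_8 = 17,  a_9 = 5.
The sequence repeats with period 9.
So a_{1672} = a_{0 + ((1672-0) mod 9)} = a_7 = 27.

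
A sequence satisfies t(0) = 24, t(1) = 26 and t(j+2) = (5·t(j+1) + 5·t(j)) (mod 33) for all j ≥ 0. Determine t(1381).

t(0) = 24, t(1) = 26, t(2) = 19, t(3) = 27, t(4) = 32, t(5) = 31, t(6) = 18, t(7) = 14, t(8) = 28, t(9) = 12, t(10) = 2, t(11) = 4, t(12) = 30, t(13) = 5, t(14) = 10, t(15) = 9, t(16) = 29, t(17) = 25, t(18) = 6, t(19) = 23, t(20) = 13, t(21) = 15, t(22) = 8, t(23) = 16, t(24) = 21, t(25) = 20, t(26) = 7, t(27) = 3, t(28) = 17, t(29) = 1, t(30) = 24, t(31) = 26.
The sequence repeats with period 30.
So t(1381) = t(0 + ((1381-0) mod 30)) = t(1) = 26.

26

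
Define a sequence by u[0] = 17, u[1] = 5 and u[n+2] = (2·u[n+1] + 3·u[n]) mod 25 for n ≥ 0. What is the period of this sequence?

20

We have u[0] = 17,  u[1] = 5,  u[2] = 11,  u[3] = 12,  u[4] = 7,  u[5] = 0,  u[6] = 21,  u[7] = 17,  u[8] = 22,  u[9] = 20,  u[10] = 6,  u[11] = 22,  u[12] = 12,  u[13] = 15,  u[14] = 16,  u[15] = 2,  u[16] = 2,  u[17] = 10,  u[18] = 1,  u[19] = 7,  u[20] = 17,  u[21] = 5.
Since (u[20], u[21]) = (u[0], u[1]) = (17, 5) (two consecutive terms determine the rest), the sequence is periodic with period 20.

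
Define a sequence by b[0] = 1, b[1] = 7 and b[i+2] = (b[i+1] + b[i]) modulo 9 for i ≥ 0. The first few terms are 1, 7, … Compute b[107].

3

Listing terms: b[0] = 1,  b[1] = 7,  b[2] = 8,  b[3] = 6,  b[4] = 5,  b[5] = 2,  b[6] = 7,  b[7] = 0,  b[8] = 7,  b[9] = 7,  b[10] = 5,  b[11] = 3,  b[12] = 8,  b[13] = 2,  b[14] = 1,  b[15] = 3,  b[16] = 4,  b[17] = 7,  b[18] = 2,  b[19] = 0,  b[20] = 2,  b[21] = 2,  b[22] = 4,  b[23] = 6,  b[24] = 1,  b[25] = 7.
The sequence repeats with period 24.
So b[107] = b[0 + ((107-0) mod 24)] = b[11] = 3.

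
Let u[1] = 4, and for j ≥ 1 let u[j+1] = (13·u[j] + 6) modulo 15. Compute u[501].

Listing terms: u[1] = 4; u[2] = 13; u[3] = 10; u[4] = 1; u[5] = 4.
The sequence repeats with period 4.
So u[501] = u[1 + ((501-1) mod 4)] = u[1] = 4.

4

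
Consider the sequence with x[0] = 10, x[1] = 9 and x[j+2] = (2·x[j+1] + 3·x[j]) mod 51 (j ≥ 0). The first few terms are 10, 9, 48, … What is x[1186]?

We have x[0] = 10,  x[1] = 9,  x[2] = 48,  x[3] = 21,  x[4] = 33,  x[5] = 27,  x[6] = 0,  x[7] = 30,  x[8] = 9,  x[9] = 6,  x[10] = 39,  x[11] = 45,  x[12] = 3,  x[13] = 39,  x[14] = 36,  x[15] = 36,  x[16] = 27,  x[17] = 9,  x[18] = 48.
Since (x[17], x[18]) = (x[1], x[2]) = (9, 48) (two consecutive terms determine the rest), the sequence is eventually periodic: after a pre-period of length 1 it cycles with period 16.
For j ≥ 1, x[j] depends only on (j - 1) mod 16. (1186 - 1) mod 16 = 1, so x[1186] = x[2] = 48.

48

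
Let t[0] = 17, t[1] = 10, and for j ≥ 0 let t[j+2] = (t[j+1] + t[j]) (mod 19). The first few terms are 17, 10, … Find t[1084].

Listing terms: t[0] = 17; t[1] = 10; t[2] = 8; t[3] = 18; t[4] = 7; t[5] = 6; t[6] = 13; t[7] = 0; t[8] = 13; t[9] = 13; t[10] = 7; t[11] = 1; t[12] = 8; t[13] = 9; t[14] = 17; t[15] = 7; t[16] = 5; t[17] = 12; t[18] = 17; t[19] = 10.
The sequence repeats with period 18.
So t[1084] = t[0 + ((1084-0) mod 18)] = t[4] = 7.

7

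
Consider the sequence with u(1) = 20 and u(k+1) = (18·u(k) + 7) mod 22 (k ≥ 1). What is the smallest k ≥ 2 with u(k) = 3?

8

Computing terms: u(1) = 20,  u(2) = 15,  u(3) = 13,  u(4) = 21,  u(5) = 11,  u(6) = 7,  u(7) = 1,  u(8) = 3,  u(9) = 17,  u(10) = 5,  u(11) = 9,  u(12) = 15.
Since u(12) = u(2) = 15, the sequence is eventually periodic: after a pre-period of length 1 it cycles with period 10.
The value 3 first appears (with k ≥ 2) at u(8).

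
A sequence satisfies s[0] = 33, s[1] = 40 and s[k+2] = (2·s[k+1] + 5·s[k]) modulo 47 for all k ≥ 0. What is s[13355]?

20

s[0] = 33,  s[1] = 40,  s[2] = 10,  s[3] = 32,  s[4] = 20,  s[5] = 12,  s[6] = 30,  s[7] = 26,  s[8] = 14,  s[9] = 17,  s[10] = 10,  s[11] = 11,  s[12] = 25,  s[13] = 11,  s[14] = 6,  s[15] = 20,  s[16] = 23,  s[17] = 5,  s[18] = 31,  s[19] = 40,  s[20] = 0,  s[21] = 12,  s[22] = 24,  s[23] = 14,  s[24] = 7,  s[25] = 37,  s[26] = 15,  s[27] = 27,  s[28] = 35,  s[29] = 17,  s[30] = 21,  s[31] = 33,  s[32] = 30,  s[33] = 37,  s[34] = 36,  s[35] = 22,  s[36] = 36,  s[37] = 41,  s[38] = 27,  s[39] = 24,  s[40] = 42,  s[41] = 16,  s[42] = 7,  s[43] = 0,  s[44] = 35,  s[45] = 23,  s[46] = 33,  s[47] = 40.
The sequence repeats with period 46.
(13355 - 0) mod 46 = 15, so s[13355] = s[15] = 20.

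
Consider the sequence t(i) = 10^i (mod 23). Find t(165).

We have t(1) = 10; t(2) = 8; t(3) = 11; t(4) = 18; t(5) = 19; t(6) = 6; t(7) = 14; t(8) = 2; t(9) = 20; t(10) = 16; t(11) = 22; t(12) = 13; t(13) = 15; t(14) = 12; t(15) = 5; t(16) = 4; t(17) = 17; t(18) = 9; t(19) = 21; t(20) = 3; t(21) = 7; t(22) = 1; t(23) = 10.
Since t(23) = t(1) = 10, the sequence is periodic with period 22.
So t(165) = t(1 + ((165-1) mod 22)) = t(11) = 22.

22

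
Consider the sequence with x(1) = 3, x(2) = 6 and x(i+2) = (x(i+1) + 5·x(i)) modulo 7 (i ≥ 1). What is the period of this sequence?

21

Listing terms: x(1) = 3,  x(2) = 6,  x(3) = 0,  x(4) = 2,  x(5) = 2,  x(6) = 5,  x(7) = 1,  x(8) = 5,  x(9) = 3,  x(10) = 0,  x(11) = 1,  x(12) = 1,  x(13) = 6,  x(14) = 4,  x(15) = 6,  x(16) = 5,  x(17) = 0,  x(18) = 4,  x(19) = 4,  x(20) = 3,  x(21) = 2,  x(22) = 3,  x(23) = 6.
The sequence repeats with period 21.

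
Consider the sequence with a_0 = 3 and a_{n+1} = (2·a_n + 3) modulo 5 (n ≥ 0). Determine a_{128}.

3

Computing terms: a_0 = 3,  a_1 = 4,  a_2 = 1,  a_3 = 0,  a_4 = 3.
Since a_4 = a_0 = 3, the sequence is periodic with period 4.
(128 - 0) mod 4 = 0, so a_{128} = a_0 = 3.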